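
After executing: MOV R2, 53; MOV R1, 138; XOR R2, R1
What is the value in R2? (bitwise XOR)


Register state trace:
  MOV R2, 53  → R2 = 53 (0b00110101)
  MOV R1, 138  → R1 = 138 (0b10001010)
  XOR R2, R1  → R2 = 53 XOR 138 = 191 (0b10111111)
Final: R2 = 191

191


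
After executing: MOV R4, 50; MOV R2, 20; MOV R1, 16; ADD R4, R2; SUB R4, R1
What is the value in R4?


Register state trace:
  MOV R4, 50  → R4 = 50
  MOV R2, 20  → R2 = 20
  MOV R1, 16  → R1 = 16
  ADD R4, R2  → R4 = 50 + 20 = 70
  SUB R4, R1  → R4 = 70 - 16 = 54
Final: R4 = 54

54


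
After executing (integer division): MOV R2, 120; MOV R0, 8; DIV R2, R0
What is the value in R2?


Register state trace:
  MOV R2, 120  → R2 = 120
  MOV R0, 8  → R0 = 8
  DIV R2, R0  → R2 = 120 // 8 = 15
Final: R2 = 15

15


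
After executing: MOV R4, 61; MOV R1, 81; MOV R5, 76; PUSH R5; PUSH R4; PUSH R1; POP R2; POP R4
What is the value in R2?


Stack trace (top is rightmost):
  MOV R4, 61  → R4 = 61
  MOV R1, 81  → R1 = 81
  MOV R5, 76  → R5 = 76
  PUSH R5  → stack: [76]
  PUSH R4  → stack: [76, 61]
  PUSH R1  → stack: [76, 61, 81]
  POP R2  → R2 = 81, stack: [76, 61]
  POP R4  → R4 = 61, stack: [76]
Final: R2 = 81

81


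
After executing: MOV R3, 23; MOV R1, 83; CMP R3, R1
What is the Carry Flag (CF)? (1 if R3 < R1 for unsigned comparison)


Register state trace:
  MOV R3, 23  → R3 = 23
  MOV R1, 83  → R1 = 83
  CMP R3, R1  → unsigned 23 - 83: borrow occurs
  23 < 83, so CF = 1
CF = 1

1


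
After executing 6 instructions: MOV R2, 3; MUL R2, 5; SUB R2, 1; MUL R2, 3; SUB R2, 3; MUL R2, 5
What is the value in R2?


Register state trace:
  MOV R2, 3  → R2 = 3
  MUL R2, 5  → R2 = 3 * 5 = 15
  SUB R2, 1  → R2 = 15 - 1 = 14
  MUL R2, 3  → R2 = 14 * 3 = 42
  SUB R2, 3  → R2 = 42 - 3 = 39
  MUL R2, 5  → R2 = 39 * 5 = 195
Final: R2 = 195

195


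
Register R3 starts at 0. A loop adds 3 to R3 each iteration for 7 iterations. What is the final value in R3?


Starting value: R3 = 0
  Iter 1: R3 = 0 + 3 = 3
  Iter 2: R3 = 3 + 3 = 6
  Iter 3: R3 = 6 + 3 = 9
  Iter 4: R3 = 9 + 3 = 12
  Iter 5: R3 = 12 + 3 = 15
  Iter 6: R3 = 15 + 3 = 18
  Iter 7: R3 = 18 + 3 = 21
Final: R3 = 21

21


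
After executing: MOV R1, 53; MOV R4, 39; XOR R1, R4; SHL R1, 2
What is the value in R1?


Register state trace:
  MOV R1, 53  → R1 = 53 (0b00110101)
  MOV R4, 39  → R4 = 39 (0b00100111)
  XOR R1, R4  → R1 = 53 XOR 39 = 18 (0b00010010)
  SHL R1, 2  → R1 = 18 << 2 = 72
Final: R1 = 72

72


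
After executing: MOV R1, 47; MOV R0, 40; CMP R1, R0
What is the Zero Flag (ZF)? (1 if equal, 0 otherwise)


Register state trace:
  MOV R1, 47  → R1 = 47
  MOV R0, 40  → R0 = 40
  CMP R1, R0  → computes 47 - 40 = 7
  Result is nonzero, so values are not equal
ZF = 0

0


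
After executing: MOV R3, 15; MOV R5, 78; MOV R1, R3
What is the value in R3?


Register state trace:
  MOV R3, 15  → R3 = 15
  MOV R5, 78  → R5 = 78
  MOV R1, R3  → R1 = 15
Final: R3 = 15

15


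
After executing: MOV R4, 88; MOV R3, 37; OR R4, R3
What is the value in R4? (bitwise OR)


Register state trace:
  MOV R4, 88  → R4 = 88 (0b01011000)
  MOV R3, 37  → R3 = 37 (0b00100101)
  OR R4, R3   → R4 = 88 OR 37 = 125 (0b01111101)
Final: R4 = 125

125


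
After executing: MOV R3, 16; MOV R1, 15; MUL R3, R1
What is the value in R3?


Register state trace:
  MOV R3, 16  → R3 = 16
  MOV R1, 15  → R1 = 15
  MUL R3, R1  → R3 = 16 * 15 = 240
Final: R3 = 240

240


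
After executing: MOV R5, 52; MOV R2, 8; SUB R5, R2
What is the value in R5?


Register state trace:
  MOV R5, 52  → R5 = 52
  MOV R2, 8  → R2 = 8
  SUB R5, R2  → R5 = 52 - 8 = 44
Final: R5 = 44

44


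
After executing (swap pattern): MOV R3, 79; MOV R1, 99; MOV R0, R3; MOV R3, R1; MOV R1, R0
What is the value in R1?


Register state trace (swap pattern):
  MOV R3, 79  → R3 = 79
  MOV R1, 99  → R1 = 99
  MOV R0, R3  → R0 = 79  (save R3)
  MOV R3, R1  → R3 = 99  (R3 gets R1's value)
  MOV R1, R0  → R1 = 79  (R1 gets saved value)
Final: R1 = 79

79


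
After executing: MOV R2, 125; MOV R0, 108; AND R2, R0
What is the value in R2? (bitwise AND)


Register state trace:
  MOV R2, 125  → R2 = 125 (0b01111101)
  MOV R0, 108  → R0 = 108 (0b01101100)
  AND R2, R0  → R2 = 125 AND 108 = 108 (0b01101100)
Final: R2 = 108

108


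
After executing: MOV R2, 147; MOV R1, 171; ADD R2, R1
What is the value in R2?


Register state trace:
  MOV R2, 147  → R2 = 147
  MOV R1, 171  → R1 = 171
  ADD R2, R1  → R2 = 147 + 171 = 318
Final: R2 = 318

318


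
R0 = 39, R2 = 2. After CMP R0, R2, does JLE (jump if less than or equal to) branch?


Trace:
  R0 = 39, R2 = 2
  CMP R0, R2  → compares 39 vs 2
  JLE checks: is 39 less than or equal to 2?
  39 > 2, so condition is false
Branch taken: No

No


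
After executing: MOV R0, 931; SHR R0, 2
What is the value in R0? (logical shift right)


Register state trace:
  MOV R0, 931  → R0 = 931
  SHR R0, 2  → R0 = 931 >> 2 = 931 // 2^2 = 232
Final: R0 = 232

232


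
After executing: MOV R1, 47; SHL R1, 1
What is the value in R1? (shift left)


Register state trace:
  MOV R1, 47  → R1 = 47
  SHL R1, 1  → R1 = 47 << 1 = 47 * 2^1 = 94
Final: R1 = 94

94


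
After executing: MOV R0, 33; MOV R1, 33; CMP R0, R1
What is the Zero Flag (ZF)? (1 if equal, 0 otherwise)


Register state trace:
  MOV R0, 33  → R0 = 33
  MOV R1, 33  → R1 = 33
  CMP R0, R1  → computes 33 - 33 = 0
  Result is zero, so values are equal
ZF = 1

1


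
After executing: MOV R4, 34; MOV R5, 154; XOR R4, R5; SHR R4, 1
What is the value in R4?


Register state trace:
  MOV R4, 34  → R4 = 34 (0b00100010)
  MOV R5, 154  → R5 = 154 (0b10011010)
  XOR R4, R5  → R4 = 34 XOR 154 = 184 (0b10111000)
  SHR R4, 1  → R4 = 184 >> 1 = 92
Final: R4 = 92

92


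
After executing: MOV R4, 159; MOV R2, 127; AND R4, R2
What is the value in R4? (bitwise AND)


Register state trace:
  MOV R4, 159  → R4 = 159 (0b10011111)
  MOV R2, 127  → R2 = 127 (0b01111111)
  AND R4, R2  → R4 = 159 AND 127 = 31 (0b00011111)
Final: R4 = 31

31


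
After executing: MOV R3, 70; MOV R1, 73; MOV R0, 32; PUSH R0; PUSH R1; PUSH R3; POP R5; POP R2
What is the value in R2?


Stack trace (top is rightmost):
  MOV R3, 70  → R3 = 70
  MOV R1, 73  → R1 = 73
  MOV R0, 32  → R0 = 32
  PUSH R0  → stack: [32]
  PUSH R1  → stack: [32, 73]
  PUSH R3  → stack: [32, 73, 70]
  POP R5  → R5 = 70, stack: [32, 73]
  POP R2  → R2 = 73, stack: [32]
Final: R2 = 73

73


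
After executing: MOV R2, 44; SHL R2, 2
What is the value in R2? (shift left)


Register state trace:
  MOV R2, 44  → R2 = 44
  SHL R2, 2  → R2 = 44 << 2 = 44 * 2^2 = 176
Final: R2 = 176

176


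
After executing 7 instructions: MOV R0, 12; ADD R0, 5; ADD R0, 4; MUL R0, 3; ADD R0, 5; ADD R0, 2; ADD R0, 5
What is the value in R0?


Register state trace:
  MOV R0, 12  → R0 = 12
  ADD R0, 5  → R0 = 12 + 5 = 17
  ADD R0, 4  → R0 = 17 + 4 = 21
  MUL R0, 3  → R0 = 21 * 3 = 63
  ADD R0, 5  → R0 = 63 + 5 = 68
  ADD R0, 2  → R0 = 68 + 2 = 70
  ADD R0, 5  → R0 = 70 + 5 = 75
Final: R0 = 75

75


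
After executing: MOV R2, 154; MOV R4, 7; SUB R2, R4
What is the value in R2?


Register state trace:
  MOV R2, 154  → R2 = 154
  MOV R4, 7  → R4 = 7
  SUB R2, R4  → R2 = 154 - 7 = 147
Final: R2 = 147

147


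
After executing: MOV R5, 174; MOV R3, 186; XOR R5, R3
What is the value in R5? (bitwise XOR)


Register state trace:
  MOV R5, 174  → R5 = 174 (0b10101110)
  MOV R3, 186  → R3 = 186 (0b10111010)
  XOR R5, R3  → R5 = 174 XOR 186 = 20 (0b00010100)
Final: R5 = 20

20


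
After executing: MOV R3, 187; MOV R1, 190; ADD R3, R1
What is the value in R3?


Register state trace:
  MOV R3, 187  → R3 = 187
  MOV R1, 190  → R1 = 190
  ADD R3, R1  → R3 = 187 + 190 = 377
Final: R3 = 377

377


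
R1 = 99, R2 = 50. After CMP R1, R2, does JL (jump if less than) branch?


Trace:
  R1 = 99, R2 = 50
  CMP R1, R2  → compares 99 vs 50
  JL checks: is 99 less than 50?
  99 > 50, so condition is false
Branch taken: No

No


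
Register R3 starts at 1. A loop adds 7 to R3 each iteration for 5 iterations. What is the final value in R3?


Starting value: R3 = 1
  Iter 1: R3 = 1 + 7 = 8
  Iter 2: R3 = 8 + 7 = 15
  Iter 3: R3 = 15 + 7 = 22
  Iter 4: R3 = 22 + 7 = 29
  Iter 5: R3 = 29 + 7 = 36
Final: R3 = 36

36


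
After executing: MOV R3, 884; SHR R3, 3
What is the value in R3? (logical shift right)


Register state trace:
  MOV R3, 884  → R3 = 884
  SHR R3, 3  → R3 = 884 >> 3 = 884 // 2^3 = 110
Final: R3 = 110

110


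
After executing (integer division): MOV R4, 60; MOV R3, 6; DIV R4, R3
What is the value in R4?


Register state trace:
  MOV R4, 60  → R4 = 60
  MOV R3, 6  → R3 = 6
  DIV R4, R3  → R4 = 60 // 6 = 10
Final: R4 = 10

10


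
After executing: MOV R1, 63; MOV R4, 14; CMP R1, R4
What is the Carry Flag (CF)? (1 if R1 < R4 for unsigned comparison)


Register state trace:
  MOV R1, 63  → R1 = 63
  MOV R4, 14  → R4 = 14
  CMP R1, R4  → unsigned 63 - 14: no borrow
  63 >= 14, so CF = 0
CF = 0

0


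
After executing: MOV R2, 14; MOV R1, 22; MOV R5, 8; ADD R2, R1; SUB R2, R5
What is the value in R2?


Register state trace:
  MOV R2, 14  → R2 = 14
  MOV R1, 22  → R1 = 22
  MOV R5, 8  → R5 = 8
  ADD R2, R1  → R2 = 14 + 22 = 36
  SUB R2, R5  → R2 = 36 - 8 = 28
Final: R2 = 28

28


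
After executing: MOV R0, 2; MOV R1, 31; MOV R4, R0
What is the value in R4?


Register state trace:
  MOV R0, 2  → R0 = 2
  MOV R1, 31  → R1 = 31
  MOV R4, R0  → R4 = 2
Final: R4 = 2

2


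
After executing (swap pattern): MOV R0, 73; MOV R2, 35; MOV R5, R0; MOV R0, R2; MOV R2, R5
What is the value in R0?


Register state trace (swap pattern):
  MOV R0, 73  → R0 = 73
  MOV R2, 35  → R2 = 35
  MOV R5, R0  → R5 = 73  (save R0)
  MOV R0, R2  → R0 = 35  (R0 gets R2's value)
  MOV R2, R5  → R2 = 73  (R2 gets saved value)
Final: R0 = 35

35


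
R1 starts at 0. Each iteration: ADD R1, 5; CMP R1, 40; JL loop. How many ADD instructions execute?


Loop trace (R1 starts at 0, target 40, step 5):
  ADD #1: R1 = 0 + 5 = 5  → 5 < 40, loop
  ADD #2: R1 = 5 + 5 = 10  → 10 < 40, loop
  ADD #3: R1 = 10 + 5 = 15  → 15 < 40, loop
  ADD #4: R1 = 15 + 5 = 20  → 20 < 40, loop
  ADD #5: R1 = 20 + 5 = 25  → 25 < 40, loop
  ADD #6: R1 = 25 + 5 = 30  → 30 < 40, loop
  ADD #7: R1 = 30 + 5 = 35  → 35 < 40, loop
  ADD #8: R1 = 35 + 5 = 40  → 40 >= 40, exit
Total ADD instructions: 8

8


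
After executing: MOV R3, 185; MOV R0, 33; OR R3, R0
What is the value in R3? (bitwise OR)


Register state trace:
  MOV R3, 185  → R3 = 185 (0b10111001)
  MOV R0, 33  → R0 = 33 (0b00100001)
  OR R3, R0   → R3 = 185 OR 33 = 185 (0b10111001)
Final: R3 = 185

185


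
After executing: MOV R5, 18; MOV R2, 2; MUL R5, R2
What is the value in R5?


Register state trace:
  MOV R5, 18  → R5 = 18
  MOV R2, 2  → R2 = 2
  MUL R5, R2  → R5 = 18 * 2 = 36
Final: R5 = 36

36


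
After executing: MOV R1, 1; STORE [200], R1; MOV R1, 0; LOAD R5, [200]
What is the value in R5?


Register and memory trace:
  MOV R1, 1  → R1 = 1
  STORE [200], R1  → mem[200] = 1
  MOV R1, 0  → R1 = 0
  LOAD R5, [200]  → R5 = mem[200] = 1
Final: R5 = 1

1


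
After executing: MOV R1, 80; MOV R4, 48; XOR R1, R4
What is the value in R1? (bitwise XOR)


Register state trace:
  MOV R1, 80  → R1 = 80 (0b01010000)
  MOV R4, 48  → R4 = 48 (0b00110000)
  XOR R1, R4  → R1 = 80 XOR 48 = 96 (0b01100000)
Final: R1 = 96

96


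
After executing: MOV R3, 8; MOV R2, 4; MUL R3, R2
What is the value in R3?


Register state trace:
  MOV R3, 8  → R3 = 8
  MOV R2, 4  → R2 = 4
  MUL R3, R2  → R3 = 8 * 4 = 32
Final: R3 = 32

32


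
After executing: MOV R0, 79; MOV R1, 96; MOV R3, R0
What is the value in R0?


Register state trace:
  MOV R0, 79  → R0 = 79
  MOV R1, 96  → R1 = 96
  MOV R3, R0  → R3 = 79
Final: R0 = 79

79


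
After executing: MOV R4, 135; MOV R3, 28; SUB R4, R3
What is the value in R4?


Register state trace:
  MOV R4, 135  → R4 = 135
  MOV R3, 28  → R3 = 28
  SUB R4, R3  → R4 = 135 - 28 = 107
Final: R4 = 107

107


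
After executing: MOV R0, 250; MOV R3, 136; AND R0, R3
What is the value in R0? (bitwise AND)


Register state trace:
  MOV R0, 250  → R0 = 250 (0b11111010)
  MOV R3, 136  → R3 = 136 (0b10001000)
  AND R0, R3  → R0 = 250 AND 136 = 136 (0b10001000)
Final: R0 = 136

136


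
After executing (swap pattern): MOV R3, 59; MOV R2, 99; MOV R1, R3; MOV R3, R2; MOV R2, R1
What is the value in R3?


Register state trace (swap pattern):
  MOV R3, 59  → R3 = 59
  MOV R2, 99  → R2 = 99
  MOV R1, R3  → R1 = 59  (save R3)
  MOV R3, R2  → R3 = 99  (R3 gets R2's value)
  MOV R2, R1  → R2 = 59  (R2 gets saved value)
Final: R3 = 99

99


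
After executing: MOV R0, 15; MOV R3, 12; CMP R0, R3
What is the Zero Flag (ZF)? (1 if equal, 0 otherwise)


Register state trace:
  MOV R0, 15  → R0 = 15
  MOV R3, 12  → R3 = 12
  CMP R0, R3  → computes 15 - 12 = 3
  Result is nonzero, so values are not equal
ZF = 0

0


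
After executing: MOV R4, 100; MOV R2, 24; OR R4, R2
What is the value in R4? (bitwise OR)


Register state trace:
  MOV R4, 100  → R4 = 100 (0b01100100)
  MOV R2, 24  → R2 = 24 (0b00011000)
  OR R4, R2   → R4 = 100 OR 24 = 124 (0b01111100)
Final: R4 = 124

124


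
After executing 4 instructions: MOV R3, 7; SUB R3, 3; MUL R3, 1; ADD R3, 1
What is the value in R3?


Register state trace:
  MOV R3, 7  → R3 = 7
  SUB R3, 3  → R3 = 7 - 3 = 4
  MUL R3, 1  → R3 = 4 * 1 = 4
  ADD R3, 1  → R3 = 4 + 1 = 5
Final: R3 = 5

5


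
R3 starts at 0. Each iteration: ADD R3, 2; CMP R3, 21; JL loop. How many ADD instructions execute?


Loop trace (R3 starts at 0, target 21, step 2):
  ADD #1: R3 = 0 + 2 = 2  → 2 < 21, loop
  ADD #2: R3 = 2 + 2 = 4  → 4 < 21, loop
  ADD #3: R3 = 4 + 2 = 6  → 6 < 21, loop
  ADD #4: R3 = 6 + 2 = 8  → 8 < 21, loop
  ADD #5: R3 = 8 + 2 = 10  → 10 < 21, loop
  ADD #6: R3 = 10 + 2 = 12  → 12 < 21, loop
  ADD #7: R3 = 12 + 2 = 14  → 14 < 21, loop
  ADD #8: R3 = 14 + 2 = 16  → 16 < 21, loop
  ADD #9: R3 = 16 + 2 = 18  → 18 < 21, loop
  ADD #10: R3 = 18 + 2 = 20  → 20 < 21, loop
  ADD #11: R3 = 20 + 2 = 22  → 22 >= 21, exit
Total ADD instructions: 11

11


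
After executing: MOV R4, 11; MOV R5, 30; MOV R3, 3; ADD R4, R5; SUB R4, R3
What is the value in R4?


Register state trace:
  MOV R4, 11  → R4 = 11
  MOV R5, 30  → R5 = 30
  MOV R3, 3  → R3 = 3
  ADD R4, R5  → R4 = 11 + 30 = 41
  SUB R4, R3  → R4 = 41 - 3 = 38
Final: R4 = 38

38


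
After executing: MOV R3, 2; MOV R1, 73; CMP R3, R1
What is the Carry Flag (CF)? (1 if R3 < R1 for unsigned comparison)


Register state trace:
  MOV R3, 2  → R3 = 2
  MOV R1, 73  → R1 = 73
  CMP R3, R1  → unsigned 2 - 73: borrow occurs
  2 < 73, so CF = 1
CF = 1

1


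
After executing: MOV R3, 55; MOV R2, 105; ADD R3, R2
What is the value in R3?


Register state trace:
  MOV R3, 55  → R3 = 55
  MOV R2, 105  → R2 = 105
  ADD R3, R2  → R3 = 55 + 105 = 160
Final: R3 = 160

160


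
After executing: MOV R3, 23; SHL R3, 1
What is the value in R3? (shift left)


Register state trace:
  MOV R3, 23  → R3 = 23
  SHL R3, 1  → R3 = 23 << 1 = 23 * 2^1 = 46
Final: R3 = 46

46


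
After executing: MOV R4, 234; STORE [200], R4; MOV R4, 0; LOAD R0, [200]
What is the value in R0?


Register and memory trace:
  MOV R4, 234  → R4 = 234
  STORE [200], R4  → mem[200] = 234
  MOV R4, 0  → R4 = 0
  LOAD R0, [200]  → R0 = mem[200] = 234
Final: R0 = 234

234


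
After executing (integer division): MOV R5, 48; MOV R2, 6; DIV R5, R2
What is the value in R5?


Register state trace:
  MOV R5, 48  → R5 = 48
  MOV R2, 6  → R2 = 6
  DIV R5, R2  → R5 = 48 // 6 = 8
Final: R5 = 8

8


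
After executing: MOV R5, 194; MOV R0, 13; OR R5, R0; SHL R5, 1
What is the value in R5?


Register state trace:
  MOV R5, 194  → R5 = 194 (0b11000010)
  MOV R0, 13  → R0 = 13 (0b00001101)
  OR R5, R0  → R5 = 194 OR 13 = 207 (0b11001111)
  SHL R5, 1  → R5 = 207 << 1 = 414
Final: R5 = 414

414


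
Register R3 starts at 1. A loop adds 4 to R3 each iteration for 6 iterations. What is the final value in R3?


Starting value: R3 = 1
  Iter 1: R3 = 1 + 4 = 5
  Iter 2: R3 = 5 + 4 = 9
  Iter 3: R3 = 9 + 4 = 13
  Iter 4: R3 = 13 + 4 = 17
  Iter 5: R3 = 17 + 4 = 21
  Iter 6: R3 = 21 + 4 = 25
Final: R3 = 25

25


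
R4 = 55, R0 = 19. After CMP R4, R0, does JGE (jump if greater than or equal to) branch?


Trace:
  R4 = 55, R0 = 19
  CMP R4, R0  → compares 55 vs 19
  JGE checks: is 55 greater than or equal to 19?
  55 > 19, so condition is true
Branch taken: Yes

Yes


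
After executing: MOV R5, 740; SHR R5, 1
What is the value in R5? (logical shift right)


Register state trace:
  MOV R5, 740  → R5 = 740
  SHR R5, 1  → R5 = 740 >> 1 = 740 // 2^1 = 370
Final: R5 = 370

370


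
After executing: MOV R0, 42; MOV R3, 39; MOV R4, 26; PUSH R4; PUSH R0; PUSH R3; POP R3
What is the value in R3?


Stack trace (top is rightmost):
  MOV R0, 42  → R0 = 42
  MOV R3, 39  → R3 = 39
  MOV R4, 26  → R4 = 26
  PUSH R4  → stack: [26]
  PUSH R0  → stack: [26, 42]
  PUSH R3  → stack: [26, 42, 39]
  POP R3  → R3 = 39, stack: [26, 42]
Final: R3 = 39

39


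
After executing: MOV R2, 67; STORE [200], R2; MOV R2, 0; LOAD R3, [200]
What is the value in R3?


Register and memory trace:
  MOV R2, 67  → R2 = 67
  STORE [200], R2  → mem[200] = 67
  MOV R2, 0  → R2 = 0
  LOAD R3, [200]  → R3 = mem[200] = 67
Final: R3 = 67

67


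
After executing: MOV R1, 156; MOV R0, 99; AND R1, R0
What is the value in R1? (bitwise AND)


Register state trace:
  MOV R1, 156  → R1 = 156 (0b10011100)
  MOV R0, 99  → R0 = 99 (0b01100011)
  AND R1, R0  → R1 = 156 AND 99 = 0 (0b00000000)
Final: R1 = 0

0


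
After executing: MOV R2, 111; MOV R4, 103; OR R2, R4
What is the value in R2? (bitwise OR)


Register state trace:
  MOV R2, 111  → R2 = 111 (0b01101111)
  MOV R4, 103  → R4 = 103 (0b01100111)
  OR R2, R4   → R2 = 111 OR 103 = 111 (0b01101111)
Final: R2 = 111

111


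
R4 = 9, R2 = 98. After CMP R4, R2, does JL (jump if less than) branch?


Trace:
  R4 = 9, R2 = 98
  CMP R4, R2  → compares 9 vs 98
  JL checks: is 9 less than 98?
  9 < 98, so condition is true
Branch taken: Yes

Yes


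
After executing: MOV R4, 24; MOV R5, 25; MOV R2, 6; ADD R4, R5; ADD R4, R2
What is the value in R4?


Register state trace:
  MOV R4, 24  → R4 = 24
  MOV R5, 25  → R5 = 25
  MOV R2, 6  → R2 = 6
  ADD R4, R5  → R4 = 24 + 25 = 49
  ADD R4, R2  → R4 = 49 + 6 = 55
Final: R4 = 55

55


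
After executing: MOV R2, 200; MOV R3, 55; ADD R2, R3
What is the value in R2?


Register state trace:
  MOV R2, 200  → R2 = 200
  MOV R3, 55  → R3 = 55
  ADD R2, R3  → R2 = 200 + 55 = 255
Final: R2 = 255

255


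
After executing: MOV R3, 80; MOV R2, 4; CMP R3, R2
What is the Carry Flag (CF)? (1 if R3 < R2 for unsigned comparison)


Register state trace:
  MOV R3, 80  → R3 = 80
  MOV R2, 4  → R2 = 4
  CMP R3, R2  → unsigned 80 - 4: no borrow
  80 >= 4, so CF = 0
CF = 0

0


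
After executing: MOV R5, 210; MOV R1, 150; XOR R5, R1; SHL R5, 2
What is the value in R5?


Register state trace:
  MOV R5, 210  → R5 = 210 (0b11010010)
  MOV R1, 150  → R1 = 150 (0b10010110)
  XOR R5, R1  → R5 = 210 XOR 150 = 68 (0b01000100)
  SHL R5, 2  → R5 = 68 << 2 = 272
Final: R5 = 272

272


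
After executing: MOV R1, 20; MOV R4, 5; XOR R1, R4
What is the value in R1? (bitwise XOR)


Register state trace:
  MOV R1, 20  → R1 = 20 (0b00010100)
  MOV R4, 5  → R4 = 5 (0b00000101)
  XOR R1, R4  → R1 = 20 XOR 5 = 17 (0b00010001)
Final: R1 = 17

17


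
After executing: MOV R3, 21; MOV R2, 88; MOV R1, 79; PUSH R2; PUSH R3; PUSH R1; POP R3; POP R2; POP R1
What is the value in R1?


Stack trace (top is rightmost):
  MOV R3, 21  → R3 = 21
  MOV R2, 88  → R2 = 88
  MOV R1, 79  → R1 = 79
  PUSH R2  → stack: [88]
  PUSH R3  → stack: [88, 21]
  PUSH R1  → stack: [88, 21, 79]
  POP R3  → R3 = 79, stack: [88, 21]
  POP R2  → R2 = 21, stack: [88]
  POP R1  → R1 = 88, stack: []
Final: R1 = 88

88


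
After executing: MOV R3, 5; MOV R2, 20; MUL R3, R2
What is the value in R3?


Register state trace:
  MOV R3, 5  → R3 = 5
  MOV R2, 20  → R2 = 20
  MUL R3, R2  → R3 = 5 * 20 = 100
Final: R3 = 100

100


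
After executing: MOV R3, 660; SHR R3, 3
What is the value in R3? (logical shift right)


Register state trace:
  MOV R3, 660  → R3 = 660
  SHR R3, 3  → R3 = 660 >> 3 = 660 // 2^3 = 82
Final: R3 = 82

82


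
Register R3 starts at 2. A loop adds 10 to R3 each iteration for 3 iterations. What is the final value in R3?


Starting value: R3 = 2
  Iter 1: R3 = 2 + 10 = 12
  Iter 2: R3 = 12 + 10 = 22
  Iter 3: R3 = 22 + 10 = 32
Final: R3 = 32

32


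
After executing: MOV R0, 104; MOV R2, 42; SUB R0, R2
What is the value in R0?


Register state trace:
  MOV R0, 104  → R0 = 104
  MOV R2, 42  → R2 = 42
  SUB R0, R2  → R0 = 104 - 42 = 62
Final: R0 = 62

62


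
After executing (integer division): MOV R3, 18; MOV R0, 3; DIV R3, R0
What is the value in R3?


Register state trace:
  MOV R3, 18  → R3 = 18
  MOV R0, 3  → R0 = 3
  DIV R3, R0  → R3 = 18 // 3 = 6
Final: R3 = 6

6


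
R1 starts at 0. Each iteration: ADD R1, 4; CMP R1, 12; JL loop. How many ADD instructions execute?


Loop trace (R1 starts at 0, target 12, step 4):
  ADD #1: R1 = 0 + 4 = 4  → 4 < 12, loop
  ADD #2: R1 = 4 + 4 = 8  → 8 < 12, loop
  ADD #3: R1 = 8 + 4 = 12  → 12 >= 12, exit
Total ADD instructions: 3

3


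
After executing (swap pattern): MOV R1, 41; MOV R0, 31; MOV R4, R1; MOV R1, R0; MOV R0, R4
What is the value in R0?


Register state trace (swap pattern):
  MOV R1, 41  → R1 = 41
  MOV R0, 31  → R0 = 31
  MOV R4, R1  → R4 = 41  (save R1)
  MOV R1, R0  → R1 = 31  (R1 gets R0's value)
  MOV R0, R4  → R0 = 41  (R0 gets saved value)
Final: R0 = 41

41


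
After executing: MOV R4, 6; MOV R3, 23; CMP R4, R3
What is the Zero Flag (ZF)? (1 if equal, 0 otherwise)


Register state trace:
  MOV R4, 6  → R4 = 6
  MOV R3, 23  → R3 = 23
  CMP R4, R3  → computes 6 - 23 = -17
  Result is nonzero, so values are not equal
ZF = 0

0


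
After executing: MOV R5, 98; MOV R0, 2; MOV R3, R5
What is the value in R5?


Register state trace:
  MOV R5, 98  → R5 = 98
  MOV R0, 2  → R0 = 2
  MOV R3, R5  → R3 = 98
Final: R5 = 98

98


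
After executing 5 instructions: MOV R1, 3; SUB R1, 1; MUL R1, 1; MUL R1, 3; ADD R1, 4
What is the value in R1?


Register state trace:
  MOV R1, 3  → R1 = 3
  SUB R1, 1  → R1 = 3 - 1 = 2
  MUL R1, 1  → R1 = 2 * 1 = 2
  MUL R1, 3  → R1 = 2 * 3 = 6
  ADD R1, 4  → R1 = 6 + 4 = 10
Final: R1 = 10

10


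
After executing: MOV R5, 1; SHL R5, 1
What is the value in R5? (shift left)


Register state trace:
  MOV R5, 1  → R5 = 1
  SHL R5, 1  → R5 = 1 << 1 = 1 * 2^1 = 2
Final: R5 = 2

2


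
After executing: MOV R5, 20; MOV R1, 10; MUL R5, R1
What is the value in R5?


Register state trace:
  MOV R5, 20  → R5 = 20
  MOV R1, 10  → R1 = 10
  MUL R5, R1  → R5 = 20 * 10 = 200
Final: R5 = 200

200


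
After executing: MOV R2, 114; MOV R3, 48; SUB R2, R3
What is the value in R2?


Register state trace:
  MOV R2, 114  → R2 = 114
  MOV R3, 48  → R3 = 48
  SUB R2, R3  → R2 = 114 - 48 = 66
Final: R2 = 66

66


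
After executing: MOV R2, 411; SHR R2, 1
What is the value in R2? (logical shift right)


Register state trace:
  MOV R2, 411  → R2 = 411
  SHR R2, 1  → R2 = 411 >> 1 = 411 // 2^1 = 205
Final: R2 = 205

205


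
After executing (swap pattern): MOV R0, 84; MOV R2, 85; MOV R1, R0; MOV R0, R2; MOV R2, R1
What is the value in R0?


Register state trace (swap pattern):
  MOV R0, 84  → R0 = 84
  MOV R2, 85  → R2 = 85
  MOV R1, R0  → R1 = 84  (save R0)
  MOV R0, R2  → R0 = 85  (R0 gets R2's value)
  MOV R2, R1  → R2 = 84  (R2 gets saved value)
Final: R0 = 85

85


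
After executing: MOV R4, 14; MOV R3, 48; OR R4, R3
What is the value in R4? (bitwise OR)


Register state trace:
  MOV R4, 14  → R4 = 14 (0b00001110)
  MOV R3, 48  → R3 = 48 (0b00110000)
  OR R4, R3   → R4 = 14 OR 48 = 62 (0b00111110)
Final: R4 = 62

62


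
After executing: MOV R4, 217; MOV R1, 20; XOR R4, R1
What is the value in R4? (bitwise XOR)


Register state trace:
  MOV R4, 217  → R4 = 217 (0b11011001)
  MOV R1, 20  → R1 = 20 (0b00010100)
  XOR R4, R1  → R4 = 217 XOR 20 = 205 (0b11001101)
Final: R4 = 205

205


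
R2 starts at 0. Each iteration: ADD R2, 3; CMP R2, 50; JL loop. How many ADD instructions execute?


Loop trace (R2 starts at 0, target 50, step 3):
  ADD #1: R2 = 0 + 3 = 3  → 3 < 50, loop
  ADD #2: R2 = 3 + 3 = 6  → 6 < 50, loop
  ADD #3: R2 = 6 + 3 = 9  → 9 < 50, loop
  ADD #4: R2 = 9 + 3 = 12  → 12 < 50, loop
  ADD #5: R2 = 12 + 3 = 15  → 15 < 50, loop
  ADD #6: R2 = 15 + 3 = 18  → 18 < 50, loop
  ADD #7: R2 = 18 + 3 = 21  → 21 < 50, loop
  ADD #8: R2 = 21 + 3 = 24  → 24 < 50, loop
  ADD #9: R2 = 24 + 3 = 27  → 27 < 50, loop
  ADD #10: R2 = 27 + 3 = 30  → 30 < 50, loop
  ADD #11: R2 = 30 + 3 = 33  → 33 < 50, loop
  ADD #12: R2 = 33 + 3 = 36  → 36 < 50, loop
  ADD #13: R2 = 36 + 3 = 39  → 39 < 50, loop
  ADD #14: R2 = 39 + 3 = 42  → 42 < 50, loop
  ADD #15: R2 = 42 + 3 = 45  → 45 < 50, loop
  ADD #16: R2 = 45 + 3 = 48  → 48 < 50, loop
  ADD #17: R2 = 48 + 3 = 51  → 51 >= 50, exit
Total ADD instructions: 17

17


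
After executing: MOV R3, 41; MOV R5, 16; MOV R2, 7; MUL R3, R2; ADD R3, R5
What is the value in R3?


Register state trace:
  MOV R3, 41  → R3 = 41
  MOV R5, 16  → R5 = 16
  MOV R2, 7  → R2 = 7
  MUL R3, R2  → R3 = 41 * 7 = 287
  ADD R3, R5  → R3 = 287 + 16 = 303
Final: R3 = 303

303


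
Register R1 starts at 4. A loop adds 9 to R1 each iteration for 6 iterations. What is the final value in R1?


Starting value: R1 = 4
  Iter 1: R1 = 4 + 9 = 13
  Iter 2: R1 = 13 + 9 = 22
  Iter 3: R1 = 22 + 9 = 31
  Iter 4: R1 = 31 + 9 = 40
  Iter 5: R1 = 40 + 9 = 49
  Iter 6: R1 = 49 + 9 = 58
Final: R1 = 58

58


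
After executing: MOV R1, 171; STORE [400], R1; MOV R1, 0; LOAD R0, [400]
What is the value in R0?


Register and memory trace:
  MOV R1, 171  → R1 = 171
  STORE [400], R1  → mem[400] = 171
  MOV R1, 0  → R1 = 0
  LOAD R0, [400]  → R0 = mem[400] = 171
Final: R0 = 171

171


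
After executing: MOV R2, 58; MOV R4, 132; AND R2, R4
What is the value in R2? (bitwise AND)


Register state trace:
  MOV R2, 58  → R2 = 58 (0b00111010)
  MOV R4, 132  → R4 = 132 (0b10000100)
  AND R2, R4  → R2 = 58 AND 132 = 0 (0b00000000)
Final: R2 = 0

0


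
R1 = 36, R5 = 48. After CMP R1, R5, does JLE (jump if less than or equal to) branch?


Trace:
  R1 = 36, R5 = 48
  CMP R1, R5  → compares 36 vs 48
  JLE checks: is 36 less than or equal to 48?
  36 < 48, so condition is true
Branch taken: Yes

Yes


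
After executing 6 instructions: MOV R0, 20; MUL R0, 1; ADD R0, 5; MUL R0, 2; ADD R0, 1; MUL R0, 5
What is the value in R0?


Register state trace:
  MOV R0, 20  → R0 = 20
  MUL R0, 1  → R0 = 20 * 1 = 20
  ADD R0, 5  → R0 = 20 + 5 = 25
  MUL R0, 2  → R0 = 25 * 2 = 50
  ADD R0, 1  → R0 = 50 + 1 = 51
  MUL R0, 5  → R0 = 51 * 5 = 255
Final: R0 = 255

255


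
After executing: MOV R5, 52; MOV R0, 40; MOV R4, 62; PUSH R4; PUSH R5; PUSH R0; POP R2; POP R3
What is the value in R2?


Stack trace (top is rightmost):
  MOV R5, 52  → R5 = 52
  MOV R0, 40  → R0 = 40
  MOV R4, 62  → R4 = 62
  PUSH R4  → stack: [62]
  PUSH R5  → stack: [62, 52]
  PUSH R0  → stack: [62, 52, 40]
  POP R2  → R2 = 40, stack: [62, 52]
  POP R3  → R3 = 52, stack: [62]
Final: R2 = 40

40


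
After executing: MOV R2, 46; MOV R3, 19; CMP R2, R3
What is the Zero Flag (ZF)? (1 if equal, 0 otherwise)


Register state trace:
  MOV R2, 46  → R2 = 46
  MOV R3, 19  → R3 = 19
  CMP R2, R3  → computes 46 - 19 = 27
  Result is nonzero, so values are not equal
ZF = 0

0


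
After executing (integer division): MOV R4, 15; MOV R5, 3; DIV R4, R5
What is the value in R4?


Register state trace:
  MOV R4, 15  → R4 = 15
  MOV R5, 3  → R5 = 3
  DIV R4, R5  → R4 = 15 // 3 = 5
Final: R4 = 5

5


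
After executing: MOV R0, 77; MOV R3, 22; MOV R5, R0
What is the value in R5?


Register state trace:
  MOV R0, 77  → R0 = 77
  MOV R3, 22  → R3 = 22
  MOV R5, R0  → R5 = 77
Final: R5 = 77

77


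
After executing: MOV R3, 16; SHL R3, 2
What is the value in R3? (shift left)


Register state trace:
  MOV R3, 16  → R3 = 16
  SHL R3, 2  → R3 = 16 << 2 = 16 * 2^2 = 64
Final: R3 = 64

64


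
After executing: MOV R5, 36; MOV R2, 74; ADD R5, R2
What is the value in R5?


Register state trace:
  MOV R5, 36  → R5 = 36
  MOV R2, 74  → R2 = 74
  ADD R5, R2  → R5 = 36 + 74 = 110
Final: R5 = 110

110


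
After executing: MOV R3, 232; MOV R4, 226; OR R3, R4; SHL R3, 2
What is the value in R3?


Register state trace:
  MOV R3, 232  → R3 = 232 (0b11101000)
  MOV R4, 226  → R4 = 226 (0b11100010)
  OR R3, R4  → R3 = 232 OR 226 = 234 (0b11101010)
  SHL R3, 2  → R3 = 234 << 2 = 936
Final: R3 = 936

936


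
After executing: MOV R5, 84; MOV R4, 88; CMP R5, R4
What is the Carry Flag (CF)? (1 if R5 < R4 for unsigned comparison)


Register state trace:
  MOV R5, 84  → R5 = 84
  MOV R4, 88  → R4 = 88
  CMP R5, R4  → unsigned 84 - 88: borrow occurs
  84 < 88, so CF = 1
CF = 1

1


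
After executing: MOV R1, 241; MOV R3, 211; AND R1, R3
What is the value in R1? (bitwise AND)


Register state trace:
  MOV R1, 241  → R1 = 241 (0b11110001)
  MOV R3, 211  → R3 = 211 (0b11010011)
  AND R1, R3  → R1 = 241 AND 211 = 209 (0b11010001)
Final: R1 = 209

209


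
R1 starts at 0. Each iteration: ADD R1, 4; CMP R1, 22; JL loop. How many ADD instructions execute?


Loop trace (R1 starts at 0, target 22, step 4):
  ADD #1: R1 = 0 + 4 = 4  → 4 < 22, loop
  ADD #2: R1 = 4 + 4 = 8  → 8 < 22, loop
  ADD #3: R1 = 8 + 4 = 12  → 12 < 22, loop
  ADD #4: R1 = 12 + 4 = 16  → 16 < 22, loop
  ADD #5: R1 = 16 + 4 = 20  → 20 < 22, loop
  ADD #6: R1 = 20 + 4 = 24  → 24 >= 22, exit
Total ADD instructions: 6

6


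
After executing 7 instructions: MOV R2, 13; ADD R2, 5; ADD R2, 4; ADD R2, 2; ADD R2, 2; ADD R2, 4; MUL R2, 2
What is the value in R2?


Register state trace:
  MOV R2, 13  → R2 = 13
  ADD R2, 5  → R2 = 13 + 5 = 18
  ADD R2, 4  → R2 = 18 + 4 = 22
  ADD R2, 2  → R2 = 22 + 2 = 24
  ADD R2, 2  → R2 = 24 + 2 = 26
  ADD R2, 4  → R2 = 26 + 4 = 30
  MUL R2, 2  → R2 = 30 * 2 = 60
Final: R2 = 60

60


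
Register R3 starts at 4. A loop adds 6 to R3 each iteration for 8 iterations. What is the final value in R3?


Starting value: R3 = 4
  Iter 1: R3 = 4 + 6 = 10
  Iter 2: R3 = 10 + 6 = 16
  Iter 3: R3 = 16 + 6 = 22
  Iter 4: R3 = 22 + 6 = 28
  Iter 5: R3 = 28 + 6 = 34
  Iter 6: R3 = 34 + 6 = 40
  Iter 7: R3 = 40 + 6 = 46
  Iter 8: R3 = 46 + 6 = 52
Final: R3 = 52

52


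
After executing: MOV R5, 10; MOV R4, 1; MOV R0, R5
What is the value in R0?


Register state trace:
  MOV R5, 10  → R5 = 10
  MOV R4, 1  → R4 = 1
  MOV R0, R5  → R0 = 10
Final: R0 = 10

10


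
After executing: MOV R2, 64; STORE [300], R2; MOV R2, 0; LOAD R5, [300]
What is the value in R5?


Register and memory trace:
  MOV R2, 64  → R2 = 64
  STORE [300], R2  → mem[300] = 64
  MOV R2, 0  → R2 = 0
  LOAD R5, [300]  → R5 = mem[300] = 64
Final: R5 = 64

64


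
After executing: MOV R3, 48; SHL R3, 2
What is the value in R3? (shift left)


Register state trace:
  MOV R3, 48  → R3 = 48
  SHL R3, 2  → R3 = 48 << 2 = 48 * 2^2 = 192
Final: R3 = 192

192


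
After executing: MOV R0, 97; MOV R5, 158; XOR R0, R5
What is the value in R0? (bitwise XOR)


Register state trace:
  MOV R0, 97  → R0 = 97 (0b01100001)
  MOV R5, 158  → R5 = 158 (0b10011110)
  XOR R0, R5  → R0 = 97 XOR 158 = 255 (0b11111111)
Final: R0 = 255

255


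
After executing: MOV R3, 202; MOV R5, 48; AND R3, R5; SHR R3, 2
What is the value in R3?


Register state trace:
  MOV R3, 202  → R3 = 202 (0b11001010)
  MOV R5, 48  → R5 = 48 (0b00110000)
  AND R3, R5  → R3 = 202 AND 48 = 0 (0b00000000)
  SHR R3, 2  → R3 = 0 >> 2 = 0
Final: R3 = 0

0


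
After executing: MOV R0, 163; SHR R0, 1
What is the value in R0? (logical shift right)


Register state trace:
  MOV R0, 163  → R0 = 163
  SHR R0, 1  → R0 = 163 >> 1 = 163 // 2^1 = 81
Final: R0 = 81

81


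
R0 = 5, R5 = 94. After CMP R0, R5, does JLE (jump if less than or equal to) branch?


Trace:
  R0 = 5, R5 = 94
  CMP R0, R5  → compares 5 vs 94
  JLE checks: is 5 less than or equal to 94?
  5 < 94, so condition is true
Branch taken: Yes

Yes


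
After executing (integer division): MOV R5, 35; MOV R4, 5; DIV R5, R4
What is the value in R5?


Register state trace:
  MOV R5, 35  → R5 = 35
  MOV R4, 5  → R4 = 5
  DIV R5, R4  → R5 = 35 // 5 = 7
Final: R5 = 7

7


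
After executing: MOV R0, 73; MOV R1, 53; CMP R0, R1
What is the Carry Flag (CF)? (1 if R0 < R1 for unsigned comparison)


Register state trace:
  MOV R0, 73  → R0 = 73
  MOV R1, 53  → R1 = 53
  CMP R0, R1  → unsigned 73 - 53: no borrow
  73 >= 53, so CF = 0
CF = 0

0


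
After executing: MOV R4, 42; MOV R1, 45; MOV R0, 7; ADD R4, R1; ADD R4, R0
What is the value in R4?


Register state trace:
  MOV R4, 42  → R4 = 42
  MOV R1, 45  → R1 = 45
  MOV R0, 7  → R0 = 7
  ADD R4, R1  → R4 = 42 + 45 = 87
  ADD R4, R0  → R4 = 87 + 7 = 94
Final: R4 = 94

94


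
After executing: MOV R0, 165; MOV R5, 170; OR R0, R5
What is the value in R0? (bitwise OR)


Register state trace:
  MOV R0, 165  → R0 = 165 (0b10100101)
  MOV R5, 170  → R5 = 170 (0b10101010)
  OR R0, R5   → R0 = 165 OR 170 = 175 (0b10101111)
Final: R0 = 175

175


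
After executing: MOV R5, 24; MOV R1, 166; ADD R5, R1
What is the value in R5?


Register state trace:
  MOV R5, 24  → R5 = 24
  MOV R1, 166  → R1 = 166
  ADD R5, R1  → R5 = 24 + 166 = 190
Final: R5 = 190

190


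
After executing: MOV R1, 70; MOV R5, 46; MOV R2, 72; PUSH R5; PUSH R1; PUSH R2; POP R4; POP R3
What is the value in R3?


Stack trace (top is rightmost):
  MOV R1, 70  → R1 = 70
  MOV R5, 46  → R5 = 46
  MOV R2, 72  → R2 = 72
  PUSH R5  → stack: [46]
  PUSH R1  → stack: [46, 70]
  PUSH R2  → stack: [46, 70, 72]
  POP R4  → R4 = 72, stack: [46, 70]
  POP R3  → R3 = 70, stack: [46]
Final: R3 = 70

70


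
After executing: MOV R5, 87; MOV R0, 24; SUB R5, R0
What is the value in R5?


Register state trace:
  MOV R5, 87  → R5 = 87
  MOV R0, 24  → R0 = 24
  SUB R5, R0  → R5 = 87 - 24 = 63
Final: R5 = 63

63


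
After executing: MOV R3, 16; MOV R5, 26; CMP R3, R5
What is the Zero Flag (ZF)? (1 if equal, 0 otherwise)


Register state trace:
  MOV R3, 16  → R3 = 16
  MOV R5, 26  → R5 = 26
  CMP R3, R5  → computes 16 - 26 = -10
  Result is nonzero, so values are not equal
ZF = 0

0


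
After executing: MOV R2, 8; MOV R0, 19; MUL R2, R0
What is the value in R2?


Register state trace:
  MOV R2, 8  → R2 = 8
  MOV R0, 19  → R0 = 19
  MUL R2, R0  → R2 = 8 * 19 = 152
Final: R2 = 152

152


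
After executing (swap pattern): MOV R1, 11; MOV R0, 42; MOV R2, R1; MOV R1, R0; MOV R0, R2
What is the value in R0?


Register state trace (swap pattern):
  MOV R1, 11  → R1 = 11
  MOV R0, 42  → R0 = 42
  MOV R2, R1  → R2 = 11  (save R1)
  MOV R1, R0  → R1 = 42  (R1 gets R0's value)
  MOV R0, R2  → R0 = 11  (R0 gets saved value)
Final: R0 = 11

11


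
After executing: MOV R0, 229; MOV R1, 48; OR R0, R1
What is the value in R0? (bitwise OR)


Register state trace:
  MOV R0, 229  → R0 = 229 (0b11100101)
  MOV R1, 48  → R1 = 48 (0b00110000)
  OR R0, R1   → R0 = 229 OR 48 = 245 (0b11110101)
Final: R0 = 245

245


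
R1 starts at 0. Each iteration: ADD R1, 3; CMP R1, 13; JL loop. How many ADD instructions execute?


Loop trace (R1 starts at 0, target 13, step 3):
  ADD #1: R1 = 0 + 3 = 3  → 3 < 13, loop
  ADD #2: R1 = 3 + 3 = 6  → 6 < 13, loop
  ADD #3: R1 = 6 + 3 = 9  → 9 < 13, loop
  ADD #4: R1 = 9 + 3 = 12  → 12 < 13, loop
  ADD #5: R1 = 12 + 3 = 15  → 15 >= 13, exit
Total ADD instructions: 5

5


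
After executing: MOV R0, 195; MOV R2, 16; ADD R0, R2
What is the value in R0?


Register state trace:
  MOV R0, 195  → R0 = 195
  MOV R2, 16  → R2 = 16
  ADD R0, R2  → R0 = 195 + 16 = 211
Final: R0 = 211

211


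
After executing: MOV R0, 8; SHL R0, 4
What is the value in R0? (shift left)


Register state trace:
  MOV R0, 8  → R0 = 8
  SHL R0, 4  → R0 = 8 << 4 = 8 * 2^4 = 128
Final: R0 = 128

128


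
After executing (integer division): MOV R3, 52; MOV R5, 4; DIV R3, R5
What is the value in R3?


Register state trace:
  MOV R3, 52  → R3 = 52
  MOV R5, 4  → R5 = 4
  DIV R3, R5  → R3 = 52 // 4 = 13
Final: R3 = 13

13


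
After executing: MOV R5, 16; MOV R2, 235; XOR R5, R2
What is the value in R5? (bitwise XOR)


Register state trace:
  MOV R5, 16  → R5 = 16 (0b00010000)
  MOV R2, 235  → R2 = 235 (0b11101011)
  XOR R5, R2  → R5 = 16 XOR 235 = 251 (0b11111011)
Final: R5 = 251

251


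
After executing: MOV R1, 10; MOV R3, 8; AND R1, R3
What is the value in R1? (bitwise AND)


Register state trace:
  MOV R1, 10  → R1 = 10 (0b00001010)
  MOV R3, 8  → R3 = 8 (0b00001000)
  AND R1, R3  → R1 = 10 AND 8 = 8 (0b00001000)
Final: R1 = 8

8


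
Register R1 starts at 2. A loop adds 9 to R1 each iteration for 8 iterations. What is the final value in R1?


Starting value: R1 = 2
  Iter 1: R1 = 2 + 9 = 11
  Iter 2: R1 = 11 + 9 = 20
  Iter 3: R1 = 20 + 9 = 29
  Iter 4: R1 = 29 + 9 = 38
  Iter 5: R1 = 38 + 9 = 47
  Iter 6: R1 = 47 + 9 = 56
  Iter 7: R1 = 56 + 9 = 65
  Iter 8: R1 = 65 + 9 = 74
Final: R1 = 74

74


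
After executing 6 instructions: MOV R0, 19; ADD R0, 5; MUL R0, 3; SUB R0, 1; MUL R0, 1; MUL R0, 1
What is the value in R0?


Register state trace:
  MOV R0, 19  → R0 = 19
  ADD R0, 5  → R0 = 19 + 5 = 24
  MUL R0, 3  → R0 = 24 * 3 = 72
  SUB R0, 1  → R0 = 72 - 1 = 71
  MUL R0, 1  → R0 = 71 * 1 = 71
  MUL R0, 1  → R0 = 71 * 1 = 71
Final: R0 = 71

71


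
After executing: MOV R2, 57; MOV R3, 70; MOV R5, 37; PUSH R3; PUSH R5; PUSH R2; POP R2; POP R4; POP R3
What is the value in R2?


Stack trace (top is rightmost):
  MOV R2, 57  → R2 = 57
  MOV R3, 70  → R3 = 70
  MOV R5, 37  → R5 = 37
  PUSH R3  → stack: [70]
  PUSH R5  → stack: [70, 37]
  PUSH R2  → stack: [70, 37, 57]
  POP R2  → R2 = 57, stack: [70, 37]
  POP R4  → R4 = 37, stack: [70]
  POP R3  → R3 = 70, stack: []
Final: R2 = 57

57


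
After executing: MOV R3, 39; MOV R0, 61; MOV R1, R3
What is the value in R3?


Register state trace:
  MOV R3, 39  → R3 = 39
  MOV R0, 61  → R0 = 61
  MOV R1, R3  → R1 = 39
Final: R3 = 39

39


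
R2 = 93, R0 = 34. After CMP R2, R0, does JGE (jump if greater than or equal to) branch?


Trace:
  R2 = 93, R0 = 34
  CMP R2, R0  → compares 93 vs 34
  JGE checks: is 93 greater than or equal to 34?
  93 > 34, so condition is true
Branch taken: Yes

Yes


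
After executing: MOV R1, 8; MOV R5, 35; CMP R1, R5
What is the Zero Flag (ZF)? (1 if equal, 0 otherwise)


Register state trace:
  MOV R1, 8  → R1 = 8
  MOV R5, 35  → R5 = 35
  CMP R1, R5  → computes 8 - 35 = -27
  Result is nonzero, so values are not equal
ZF = 0

0


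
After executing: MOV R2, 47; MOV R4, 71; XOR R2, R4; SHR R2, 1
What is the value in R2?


Register state trace:
  MOV R2, 47  → R2 = 47 (0b00101111)
  MOV R4, 71  → R4 = 71 (0b01000111)
  XOR R2, R4  → R2 = 47 XOR 71 = 104 (0b01101000)
  SHR R2, 1  → R2 = 104 >> 1 = 52
Final: R2 = 52

52
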